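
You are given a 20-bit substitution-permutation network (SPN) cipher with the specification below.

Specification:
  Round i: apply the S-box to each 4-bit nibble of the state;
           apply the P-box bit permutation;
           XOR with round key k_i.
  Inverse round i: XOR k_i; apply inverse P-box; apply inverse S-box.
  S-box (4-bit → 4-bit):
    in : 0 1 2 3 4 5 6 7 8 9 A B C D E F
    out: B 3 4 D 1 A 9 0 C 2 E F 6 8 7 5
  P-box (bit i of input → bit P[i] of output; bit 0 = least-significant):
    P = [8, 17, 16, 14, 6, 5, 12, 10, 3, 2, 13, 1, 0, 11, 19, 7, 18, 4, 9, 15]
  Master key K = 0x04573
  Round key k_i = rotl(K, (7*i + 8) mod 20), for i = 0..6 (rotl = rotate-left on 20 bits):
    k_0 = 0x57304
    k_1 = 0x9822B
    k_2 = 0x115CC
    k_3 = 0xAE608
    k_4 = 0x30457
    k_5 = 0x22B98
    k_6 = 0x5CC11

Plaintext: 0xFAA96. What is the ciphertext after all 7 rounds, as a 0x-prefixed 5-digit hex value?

0xE769C

s_0 = plaintext = 0xFAA96
s_1 = Round(s_0, k_0) = 0x918A2
s_2 = Round(s_1, k_1) = 0x8BE18
s_3 = Round(s_2, k_2) = 0x8FF21
s_4 = Round(s_3, k_3) = 0x05501
s_5 = Round(s_4, k_4) = 0x589A1
s_6 = Round(s_5, k_5) = 0x8BE2C
s_7 = Round(s_6, k_6) = 0xE769C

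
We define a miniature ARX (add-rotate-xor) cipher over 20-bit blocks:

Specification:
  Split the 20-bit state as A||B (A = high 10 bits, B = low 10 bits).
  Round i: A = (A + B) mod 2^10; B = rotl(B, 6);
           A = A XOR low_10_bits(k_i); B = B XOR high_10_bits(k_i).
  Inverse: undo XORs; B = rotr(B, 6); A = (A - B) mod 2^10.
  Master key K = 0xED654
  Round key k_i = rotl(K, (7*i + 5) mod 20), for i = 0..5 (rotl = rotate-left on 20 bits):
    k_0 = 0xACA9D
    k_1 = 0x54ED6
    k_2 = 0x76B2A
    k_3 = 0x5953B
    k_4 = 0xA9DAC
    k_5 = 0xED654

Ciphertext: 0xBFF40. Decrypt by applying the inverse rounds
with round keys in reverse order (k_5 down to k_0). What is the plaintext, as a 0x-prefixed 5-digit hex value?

0xACBB5

s_0 = ciphertext = 0xBFF40
s_1 = InvRound(s_0, k_5) = 0x56353
s_2 = InvRound(s_1, k_4) = 0x6B747
s_3 = InvRound(s_2, k_3) = 0x9BA28
s_4 = InvRound(s_3, k_2) = 0x8572F
s_5 = InvRound(s_4, k_1) = 0x3EBC9
s_6 = InvRound(s_5, k_0) = 0xACBB5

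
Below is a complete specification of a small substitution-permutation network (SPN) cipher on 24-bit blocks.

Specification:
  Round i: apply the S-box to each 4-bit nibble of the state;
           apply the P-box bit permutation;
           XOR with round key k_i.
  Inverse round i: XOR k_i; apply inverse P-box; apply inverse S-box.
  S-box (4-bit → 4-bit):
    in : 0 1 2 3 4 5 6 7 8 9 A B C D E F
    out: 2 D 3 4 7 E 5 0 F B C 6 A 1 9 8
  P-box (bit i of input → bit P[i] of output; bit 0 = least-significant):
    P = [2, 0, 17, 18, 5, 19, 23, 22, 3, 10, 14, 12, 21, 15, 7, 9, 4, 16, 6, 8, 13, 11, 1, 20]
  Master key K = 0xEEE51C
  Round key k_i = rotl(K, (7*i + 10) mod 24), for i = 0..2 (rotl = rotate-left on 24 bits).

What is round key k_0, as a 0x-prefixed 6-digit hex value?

0x9473BB

K = 0xEEE51C
k_0 = rotl(K, (7*0+10) mod 24) = rotl(K, 10) = 0x9473BB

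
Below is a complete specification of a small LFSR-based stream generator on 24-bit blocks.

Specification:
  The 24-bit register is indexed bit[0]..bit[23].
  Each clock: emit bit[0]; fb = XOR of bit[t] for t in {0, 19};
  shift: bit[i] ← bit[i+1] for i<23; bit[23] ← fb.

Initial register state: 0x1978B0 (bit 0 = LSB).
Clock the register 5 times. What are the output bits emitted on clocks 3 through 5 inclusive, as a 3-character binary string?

reg_0 = 0x1978B0
clock 1: out=0, reg = 0x8CBC58
clock 2: out=0, reg = 0xC65E2C
clock 3: out=0, reg = 0x632F16
clock 4: out=0, reg = 0x31978B
clock 5: out=1, reg = 0x98CBC5

001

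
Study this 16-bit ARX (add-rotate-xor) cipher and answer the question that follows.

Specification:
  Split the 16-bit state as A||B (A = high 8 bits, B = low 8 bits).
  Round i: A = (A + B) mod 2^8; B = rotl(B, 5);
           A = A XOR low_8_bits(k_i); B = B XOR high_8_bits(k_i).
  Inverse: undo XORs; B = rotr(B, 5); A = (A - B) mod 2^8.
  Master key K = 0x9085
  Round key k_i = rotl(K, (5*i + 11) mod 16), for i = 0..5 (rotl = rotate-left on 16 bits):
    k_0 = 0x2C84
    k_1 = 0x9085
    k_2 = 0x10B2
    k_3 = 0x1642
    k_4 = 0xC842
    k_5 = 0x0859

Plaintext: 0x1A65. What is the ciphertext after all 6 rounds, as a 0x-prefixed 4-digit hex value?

s_0 = plaintext = 0x1A65
s_1 = Round(s_0, k_0) = 0xFB80
s_2 = Round(s_1, k_1) = 0xFE80
s_3 = Round(s_2, k_2) = 0xCC00
s_4 = Round(s_3, k_3) = 0x8E16
s_5 = Round(s_4, k_4) = 0xE60A
s_6 = Round(s_5, k_5) = 0xA949

0xA949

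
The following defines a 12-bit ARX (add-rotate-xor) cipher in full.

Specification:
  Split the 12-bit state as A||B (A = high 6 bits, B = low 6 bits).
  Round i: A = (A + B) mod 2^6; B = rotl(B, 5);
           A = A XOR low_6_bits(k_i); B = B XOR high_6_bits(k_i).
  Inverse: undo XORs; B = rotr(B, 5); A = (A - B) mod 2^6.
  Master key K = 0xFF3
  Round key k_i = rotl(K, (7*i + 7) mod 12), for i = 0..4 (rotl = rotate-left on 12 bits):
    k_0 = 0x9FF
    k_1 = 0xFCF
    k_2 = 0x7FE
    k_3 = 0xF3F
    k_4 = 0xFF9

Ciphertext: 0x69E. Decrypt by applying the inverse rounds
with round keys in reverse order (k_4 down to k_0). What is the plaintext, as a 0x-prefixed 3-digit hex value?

s_0 = ciphertext = 0x69E
s_1 = InvRound(s_0, k_4) = 0x803
s_2 = InvRound(s_1, k_3) = 0x83F
s_3 = InvRound(s_2, k_2) = 0x741
s_4 = InvRound(s_3, k_1) = 0x57D
s_5 = InvRound(s_4, k_0) = 0xDB4

0xDB4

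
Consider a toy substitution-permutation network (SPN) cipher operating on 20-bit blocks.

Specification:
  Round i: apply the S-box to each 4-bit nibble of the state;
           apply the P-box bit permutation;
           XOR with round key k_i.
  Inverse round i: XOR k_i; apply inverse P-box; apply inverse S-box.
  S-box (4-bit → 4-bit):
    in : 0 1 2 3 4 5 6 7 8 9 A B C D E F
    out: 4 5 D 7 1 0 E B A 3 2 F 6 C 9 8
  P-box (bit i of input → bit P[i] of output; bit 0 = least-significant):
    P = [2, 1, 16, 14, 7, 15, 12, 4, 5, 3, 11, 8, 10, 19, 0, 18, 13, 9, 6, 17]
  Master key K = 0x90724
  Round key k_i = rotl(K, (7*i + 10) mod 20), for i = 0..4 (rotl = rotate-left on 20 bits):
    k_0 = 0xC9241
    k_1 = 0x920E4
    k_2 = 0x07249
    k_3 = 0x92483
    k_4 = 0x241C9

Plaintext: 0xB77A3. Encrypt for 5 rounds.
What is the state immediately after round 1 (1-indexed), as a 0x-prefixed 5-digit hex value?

s_0 = plaintext = 0xB77A3
s_1 = Round(s_0, k_0) = 0x3352F
s_2 = Round(s_1, k_1) = 0x15635
s_3 = Round(s_2, k_2) = 0x0CB81
s_4 = Round(s_3, k_3) = 0x0ADFE
s_5 = Round(s_4, k_4) = 0xA089D

0x3352F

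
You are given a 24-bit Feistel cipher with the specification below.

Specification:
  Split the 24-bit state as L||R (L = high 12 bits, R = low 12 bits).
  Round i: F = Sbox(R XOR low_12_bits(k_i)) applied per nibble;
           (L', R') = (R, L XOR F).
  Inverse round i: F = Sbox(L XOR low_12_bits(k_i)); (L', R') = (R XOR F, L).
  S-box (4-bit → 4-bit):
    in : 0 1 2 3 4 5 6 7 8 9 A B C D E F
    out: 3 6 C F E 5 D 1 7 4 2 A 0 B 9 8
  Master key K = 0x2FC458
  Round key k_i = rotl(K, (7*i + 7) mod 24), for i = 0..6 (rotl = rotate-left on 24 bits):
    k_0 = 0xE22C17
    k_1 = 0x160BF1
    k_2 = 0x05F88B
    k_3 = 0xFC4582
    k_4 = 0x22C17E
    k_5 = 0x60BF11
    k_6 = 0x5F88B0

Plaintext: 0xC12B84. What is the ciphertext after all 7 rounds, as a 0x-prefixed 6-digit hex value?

s_0 = plaintext = 0xC12B84
s_1 = Round(s_0, k_0) = 0xB84D5D
s_2 = Round(s_1, k_1) = 0xD5D6A4
s_3 = Round(s_2, k_2) = 0x6A4495
s_4 = Round(s_3, k_3) = 0x4950C5
s_5 = Round(s_4, k_4) = 0x0C523F
s_6 = Round(s_5, k_5) = 0x23FB0C
s_7 = Round(s_6, k_6) = 0xB0CD9F

0xB0CD9F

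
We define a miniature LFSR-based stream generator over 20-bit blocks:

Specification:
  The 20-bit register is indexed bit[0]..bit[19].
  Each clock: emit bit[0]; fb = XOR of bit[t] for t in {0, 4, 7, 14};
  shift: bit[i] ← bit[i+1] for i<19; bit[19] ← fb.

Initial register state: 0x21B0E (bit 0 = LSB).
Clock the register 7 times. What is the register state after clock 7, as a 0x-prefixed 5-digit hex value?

0x00436

reg_0 = 0x21B0E
clock 1: out=0, reg = 0x10D87
clock 2: out=1, reg = 0x086C3
clock 3: out=1, reg = 0x04361
clock 4: out=1, reg = 0x021B0
clock 5: out=0, reg = 0x010D8
clock 6: out=0, reg = 0x0086C
clock 7: out=0, reg = 0x00436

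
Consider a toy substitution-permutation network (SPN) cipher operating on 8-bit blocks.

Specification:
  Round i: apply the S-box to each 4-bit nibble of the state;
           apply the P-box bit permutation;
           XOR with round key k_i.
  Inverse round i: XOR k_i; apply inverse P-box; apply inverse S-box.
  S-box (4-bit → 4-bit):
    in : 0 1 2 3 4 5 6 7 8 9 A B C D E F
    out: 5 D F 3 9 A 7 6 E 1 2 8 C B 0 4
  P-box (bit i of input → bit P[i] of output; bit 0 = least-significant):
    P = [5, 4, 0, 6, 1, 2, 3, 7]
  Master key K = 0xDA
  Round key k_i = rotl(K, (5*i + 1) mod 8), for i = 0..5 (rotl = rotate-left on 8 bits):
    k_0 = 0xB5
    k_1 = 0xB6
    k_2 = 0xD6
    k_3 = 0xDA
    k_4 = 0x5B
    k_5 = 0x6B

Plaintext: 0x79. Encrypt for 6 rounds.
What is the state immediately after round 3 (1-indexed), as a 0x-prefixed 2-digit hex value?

0xB4

s_0 = plaintext = 0x79
s_1 = Round(s_0, k_0) = 0x99
s_2 = Round(s_1, k_1) = 0x94
s_3 = Round(s_2, k_2) = 0xB4
s_4 = Round(s_3, k_3) = 0x3A
s_5 = Round(s_4, k_4) = 0x4D
s_6 = Round(s_5, k_5) = 0x99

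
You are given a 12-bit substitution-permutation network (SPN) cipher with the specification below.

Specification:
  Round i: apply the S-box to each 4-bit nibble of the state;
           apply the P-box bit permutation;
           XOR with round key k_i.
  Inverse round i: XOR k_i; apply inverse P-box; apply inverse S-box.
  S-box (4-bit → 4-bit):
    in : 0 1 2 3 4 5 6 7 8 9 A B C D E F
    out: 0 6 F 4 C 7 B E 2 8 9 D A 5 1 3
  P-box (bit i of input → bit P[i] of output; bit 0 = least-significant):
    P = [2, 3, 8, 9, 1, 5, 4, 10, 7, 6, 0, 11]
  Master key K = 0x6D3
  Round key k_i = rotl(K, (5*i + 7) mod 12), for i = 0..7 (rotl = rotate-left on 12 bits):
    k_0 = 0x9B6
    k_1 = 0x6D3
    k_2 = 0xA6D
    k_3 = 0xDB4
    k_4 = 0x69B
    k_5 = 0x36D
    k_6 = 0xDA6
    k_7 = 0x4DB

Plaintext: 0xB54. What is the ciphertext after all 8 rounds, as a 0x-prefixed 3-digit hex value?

0x076

s_0 = plaintext = 0xB54
s_1 = Round(s_0, k_0) = 0x205
s_2 = Round(s_1, k_1) = 0xF1E
s_3 = Round(s_2, k_2) = 0xA99
s_4 = Round(s_3, k_3) = 0x334
s_5 = Round(s_4, k_4) = 0x58A
s_6 = Round(s_5, k_5) = 0x188
s_7 = Round(s_6, k_6) = 0xDCF
s_8 = Round(s_7, k_7) = 0x076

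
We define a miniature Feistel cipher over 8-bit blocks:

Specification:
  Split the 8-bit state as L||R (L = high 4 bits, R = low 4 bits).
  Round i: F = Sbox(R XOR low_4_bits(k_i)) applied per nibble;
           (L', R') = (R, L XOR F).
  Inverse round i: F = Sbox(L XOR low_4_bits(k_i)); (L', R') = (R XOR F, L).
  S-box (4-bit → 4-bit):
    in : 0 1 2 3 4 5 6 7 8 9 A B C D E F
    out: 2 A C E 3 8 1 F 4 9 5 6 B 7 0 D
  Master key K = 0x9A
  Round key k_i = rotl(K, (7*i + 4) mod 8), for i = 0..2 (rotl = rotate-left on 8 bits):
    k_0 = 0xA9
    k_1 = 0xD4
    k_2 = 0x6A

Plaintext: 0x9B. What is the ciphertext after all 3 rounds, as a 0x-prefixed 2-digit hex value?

0x13

s_0 = plaintext = 0x9B
s_1 = Round(s_0, k_0) = 0xB5
s_2 = Round(s_1, k_1) = 0x51
s_3 = Round(s_2, k_2) = 0x13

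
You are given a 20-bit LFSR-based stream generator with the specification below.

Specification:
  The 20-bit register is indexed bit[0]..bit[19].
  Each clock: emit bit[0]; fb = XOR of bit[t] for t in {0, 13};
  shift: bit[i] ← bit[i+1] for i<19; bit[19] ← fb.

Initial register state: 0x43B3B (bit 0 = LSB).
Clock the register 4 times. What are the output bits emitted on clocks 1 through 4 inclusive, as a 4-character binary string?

1101

reg_0 = 0x43B3B
clock 1: out=1, reg = 0x21D9D
clock 2: out=1, reg = 0x90ECE
clock 3: out=0, reg = 0x48767
clock 4: out=1, reg = 0xA43B3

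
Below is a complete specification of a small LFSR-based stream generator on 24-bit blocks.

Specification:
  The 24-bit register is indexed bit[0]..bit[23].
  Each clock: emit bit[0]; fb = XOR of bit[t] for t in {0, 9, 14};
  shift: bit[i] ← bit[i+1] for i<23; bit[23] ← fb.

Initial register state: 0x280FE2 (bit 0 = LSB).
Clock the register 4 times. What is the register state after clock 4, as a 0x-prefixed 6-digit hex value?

reg_0 = 0x280FE2
clock 1: out=0, reg = 0x9407F1
clock 2: out=1, reg = 0x4A03F8
clock 3: out=0, reg = 0xA501FC
clock 4: out=0, reg = 0x5280FE

0x5280FE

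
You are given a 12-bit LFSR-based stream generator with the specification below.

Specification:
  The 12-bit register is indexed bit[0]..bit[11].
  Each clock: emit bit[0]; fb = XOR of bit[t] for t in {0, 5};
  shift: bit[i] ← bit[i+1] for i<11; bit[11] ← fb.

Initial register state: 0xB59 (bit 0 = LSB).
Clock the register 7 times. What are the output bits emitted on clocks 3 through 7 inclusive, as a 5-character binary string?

reg_0 = 0xB59
clock 1: out=1, reg = 0xDAC
clock 2: out=0, reg = 0xED6
clock 3: out=0, reg = 0x76B
clock 4: out=1, reg = 0x3B5
clock 5: out=1, reg = 0x1DA
clock 6: out=0, reg = 0x0ED
clock 7: out=1, reg = 0x076

01101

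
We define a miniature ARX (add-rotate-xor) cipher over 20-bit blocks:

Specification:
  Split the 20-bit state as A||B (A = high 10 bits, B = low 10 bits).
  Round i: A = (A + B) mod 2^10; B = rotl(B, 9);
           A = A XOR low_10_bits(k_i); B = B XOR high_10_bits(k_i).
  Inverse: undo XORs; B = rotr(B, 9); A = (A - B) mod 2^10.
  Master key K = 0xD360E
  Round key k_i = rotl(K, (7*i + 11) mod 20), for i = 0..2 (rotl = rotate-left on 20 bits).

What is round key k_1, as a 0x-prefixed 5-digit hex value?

K = 0xD360E
k_0 = rotl(K, (7*0+11) mod 20) = rotl(K, 11) = 0x0769B
k_1 = rotl(K, (7*1+11) mod 20) = rotl(K, 18) = 0xB4D83

0xB4D83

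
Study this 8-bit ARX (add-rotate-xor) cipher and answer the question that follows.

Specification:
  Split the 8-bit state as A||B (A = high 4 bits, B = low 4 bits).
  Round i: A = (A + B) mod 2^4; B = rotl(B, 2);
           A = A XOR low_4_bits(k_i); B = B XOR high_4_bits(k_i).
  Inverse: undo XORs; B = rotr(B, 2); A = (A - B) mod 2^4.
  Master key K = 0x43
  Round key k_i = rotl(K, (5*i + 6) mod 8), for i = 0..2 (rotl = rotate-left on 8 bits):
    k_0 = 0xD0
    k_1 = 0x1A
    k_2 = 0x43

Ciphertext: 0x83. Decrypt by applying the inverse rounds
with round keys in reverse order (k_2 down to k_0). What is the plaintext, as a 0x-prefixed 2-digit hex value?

s_0 = ciphertext = 0x83
s_1 = InvRound(s_0, k_2) = 0xED
s_2 = InvRound(s_1, k_1) = 0x13
s_3 = InvRound(s_2, k_0) = 0x6B

0x6B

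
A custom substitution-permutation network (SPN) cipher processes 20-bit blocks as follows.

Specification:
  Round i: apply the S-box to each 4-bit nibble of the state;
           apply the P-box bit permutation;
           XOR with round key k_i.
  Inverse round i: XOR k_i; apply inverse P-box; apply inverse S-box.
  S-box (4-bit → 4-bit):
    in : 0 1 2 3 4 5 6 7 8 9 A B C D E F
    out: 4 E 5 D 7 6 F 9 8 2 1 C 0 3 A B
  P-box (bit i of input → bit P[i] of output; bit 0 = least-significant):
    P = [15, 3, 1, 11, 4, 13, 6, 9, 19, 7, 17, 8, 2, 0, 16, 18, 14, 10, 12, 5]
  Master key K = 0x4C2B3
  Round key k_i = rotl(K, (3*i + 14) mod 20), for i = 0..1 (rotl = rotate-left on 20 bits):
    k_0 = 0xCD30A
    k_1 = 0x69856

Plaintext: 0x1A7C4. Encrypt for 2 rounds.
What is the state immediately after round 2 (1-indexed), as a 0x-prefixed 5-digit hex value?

s_0 = plaintext = 0x1A7C4
s_1 = Round(s_0, k_0) = 0x44624
s_2 = Round(s_1, k_1) = 0xD4D89

0xD4D89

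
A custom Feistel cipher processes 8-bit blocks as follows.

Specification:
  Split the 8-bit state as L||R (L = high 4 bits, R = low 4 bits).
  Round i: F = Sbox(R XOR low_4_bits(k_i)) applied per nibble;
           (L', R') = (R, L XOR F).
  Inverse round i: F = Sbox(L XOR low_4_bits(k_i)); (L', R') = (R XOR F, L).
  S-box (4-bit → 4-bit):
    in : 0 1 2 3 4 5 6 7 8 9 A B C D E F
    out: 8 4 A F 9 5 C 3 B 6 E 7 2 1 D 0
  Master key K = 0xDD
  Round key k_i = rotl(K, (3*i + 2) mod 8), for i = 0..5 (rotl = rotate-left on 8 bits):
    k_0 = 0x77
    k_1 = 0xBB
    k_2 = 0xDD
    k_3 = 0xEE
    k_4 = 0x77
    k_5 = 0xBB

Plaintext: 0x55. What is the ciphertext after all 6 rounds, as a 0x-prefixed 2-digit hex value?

s_0 = plaintext = 0x55
s_1 = Round(s_0, k_0) = 0x5F
s_2 = Round(s_1, k_1) = 0xFC
s_3 = Round(s_2, k_2) = 0xCB
s_4 = Round(s_3, k_3) = 0xB9
s_5 = Round(s_4, k_4) = 0x96
s_6 = Round(s_5, k_5) = 0x68

0x68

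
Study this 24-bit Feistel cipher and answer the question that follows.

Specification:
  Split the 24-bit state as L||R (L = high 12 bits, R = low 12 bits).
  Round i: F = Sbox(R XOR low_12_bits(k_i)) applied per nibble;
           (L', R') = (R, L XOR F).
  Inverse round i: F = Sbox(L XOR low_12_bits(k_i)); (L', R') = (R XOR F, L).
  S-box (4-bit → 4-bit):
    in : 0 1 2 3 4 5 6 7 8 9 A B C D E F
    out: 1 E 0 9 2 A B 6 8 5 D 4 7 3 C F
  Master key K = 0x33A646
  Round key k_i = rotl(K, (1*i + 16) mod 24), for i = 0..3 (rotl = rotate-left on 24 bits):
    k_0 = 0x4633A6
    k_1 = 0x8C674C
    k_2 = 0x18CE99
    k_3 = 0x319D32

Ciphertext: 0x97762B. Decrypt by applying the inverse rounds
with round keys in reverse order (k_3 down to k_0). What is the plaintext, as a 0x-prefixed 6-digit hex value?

0x8C3DB8

s_0 = ciphertext = 0x97762B
s_1 = InvRound(s_0, k_3) = 0x401977
s_2 = InvRound(s_1, k_2) = 0x42F401
s_3 = InvRound(s_2, k_1) = 0xDB842F
s_4 = InvRound(s_3, k_0) = 0x8C3DB8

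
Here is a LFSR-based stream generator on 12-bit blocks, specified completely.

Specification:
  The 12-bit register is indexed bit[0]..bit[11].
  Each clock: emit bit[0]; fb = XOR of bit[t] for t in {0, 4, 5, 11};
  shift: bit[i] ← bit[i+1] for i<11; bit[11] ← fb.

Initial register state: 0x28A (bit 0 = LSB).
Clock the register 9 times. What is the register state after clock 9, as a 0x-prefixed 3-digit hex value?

reg_0 = 0x28A
clock 1: out=0, reg = 0x145
clock 2: out=1, reg = 0x8A2
clock 3: out=0, reg = 0x451
clock 4: out=1, reg = 0x228
clock 5: out=0, reg = 0x914
clock 6: out=0, reg = 0x48A
clock 7: out=0, reg = 0x245
clock 8: out=1, reg = 0x922
clock 9: out=0, reg = 0x491

0x491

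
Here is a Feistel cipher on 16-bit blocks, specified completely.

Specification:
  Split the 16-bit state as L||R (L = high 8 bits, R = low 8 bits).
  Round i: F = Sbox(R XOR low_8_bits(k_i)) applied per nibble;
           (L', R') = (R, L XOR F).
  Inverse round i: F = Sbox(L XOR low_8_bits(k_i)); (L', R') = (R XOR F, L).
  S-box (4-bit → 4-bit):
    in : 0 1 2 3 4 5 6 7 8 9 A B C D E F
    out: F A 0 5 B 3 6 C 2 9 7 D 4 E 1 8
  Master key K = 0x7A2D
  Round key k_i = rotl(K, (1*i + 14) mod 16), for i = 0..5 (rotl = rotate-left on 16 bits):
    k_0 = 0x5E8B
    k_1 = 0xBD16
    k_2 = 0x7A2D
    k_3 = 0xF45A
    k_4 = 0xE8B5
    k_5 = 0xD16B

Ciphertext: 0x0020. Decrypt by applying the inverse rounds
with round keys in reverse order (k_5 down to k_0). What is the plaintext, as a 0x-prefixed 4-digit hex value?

s_0 = ciphertext = 0x0020
s_1 = InvRound(s_0, k_5) = 0x4D00
s_2 = InvRound(s_1, k_4) = 0x824D
s_3 = InvRound(s_2, k_3) = 0xAF82
s_4 = InvRound(s_3, k_2) = 0xA2AF
s_5 = InvRound(s_4, k_1) = 0x74A2
s_6 = InvRound(s_5, k_0) = 0x2A74

0x2A74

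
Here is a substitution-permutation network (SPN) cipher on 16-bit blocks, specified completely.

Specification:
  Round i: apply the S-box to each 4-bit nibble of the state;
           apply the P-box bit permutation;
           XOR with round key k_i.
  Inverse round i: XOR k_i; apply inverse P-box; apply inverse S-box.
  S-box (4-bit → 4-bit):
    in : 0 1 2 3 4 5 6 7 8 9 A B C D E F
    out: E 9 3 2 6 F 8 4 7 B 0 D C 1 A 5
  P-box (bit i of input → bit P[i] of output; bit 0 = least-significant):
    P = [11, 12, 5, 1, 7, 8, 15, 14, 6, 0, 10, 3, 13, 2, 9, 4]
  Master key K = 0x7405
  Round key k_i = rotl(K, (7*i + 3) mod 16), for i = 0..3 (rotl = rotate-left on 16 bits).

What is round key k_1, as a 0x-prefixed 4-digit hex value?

K = 0x7405
k_0 = rotl(K, (7*0+3) mod 16) = rotl(K, 3) = 0xA02B
k_1 = rotl(K, (7*1+3) mod 16) = rotl(K, 10) = 0x15D0

0x15D0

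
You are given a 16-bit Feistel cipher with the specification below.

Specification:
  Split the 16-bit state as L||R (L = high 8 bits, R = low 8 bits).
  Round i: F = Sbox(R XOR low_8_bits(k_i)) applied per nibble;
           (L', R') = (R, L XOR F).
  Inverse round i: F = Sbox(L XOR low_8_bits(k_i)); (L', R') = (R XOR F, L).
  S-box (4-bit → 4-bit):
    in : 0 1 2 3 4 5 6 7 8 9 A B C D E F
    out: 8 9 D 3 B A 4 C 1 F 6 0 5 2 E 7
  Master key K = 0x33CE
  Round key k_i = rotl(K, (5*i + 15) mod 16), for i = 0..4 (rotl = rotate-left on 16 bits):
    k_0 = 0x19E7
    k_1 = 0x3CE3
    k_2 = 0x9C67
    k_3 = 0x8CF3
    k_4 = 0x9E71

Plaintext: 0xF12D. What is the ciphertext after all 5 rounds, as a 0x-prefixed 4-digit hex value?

s_0 = plaintext = 0xF12D
s_1 = Round(s_0, k_0) = 0x2DA7
s_2 = Round(s_1, k_1) = 0xA796
s_3 = Round(s_2, k_2) = 0x96DE
s_4 = Round(s_3, k_3) = 0xDE44
s_5 = Round(s_4, k_4) = 0x44E4

0x44E4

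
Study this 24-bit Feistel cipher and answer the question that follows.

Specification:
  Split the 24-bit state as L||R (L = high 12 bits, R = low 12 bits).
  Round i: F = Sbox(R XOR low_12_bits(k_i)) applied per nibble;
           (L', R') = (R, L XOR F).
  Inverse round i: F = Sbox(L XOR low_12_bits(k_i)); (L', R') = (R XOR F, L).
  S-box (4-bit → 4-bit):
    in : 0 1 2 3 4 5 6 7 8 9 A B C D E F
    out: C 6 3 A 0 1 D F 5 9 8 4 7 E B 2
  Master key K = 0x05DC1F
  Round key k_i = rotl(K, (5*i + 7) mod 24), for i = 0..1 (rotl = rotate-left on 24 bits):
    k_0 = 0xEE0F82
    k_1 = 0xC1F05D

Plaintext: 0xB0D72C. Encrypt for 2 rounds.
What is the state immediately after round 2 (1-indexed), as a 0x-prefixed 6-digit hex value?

0xE86CC8

s_0 = plaintext = 0xB0D72C
s_1 = Round(s_0, k_0) = 0x72CE86
s_2 = Round(s_1, k_1) = 0xE86CC8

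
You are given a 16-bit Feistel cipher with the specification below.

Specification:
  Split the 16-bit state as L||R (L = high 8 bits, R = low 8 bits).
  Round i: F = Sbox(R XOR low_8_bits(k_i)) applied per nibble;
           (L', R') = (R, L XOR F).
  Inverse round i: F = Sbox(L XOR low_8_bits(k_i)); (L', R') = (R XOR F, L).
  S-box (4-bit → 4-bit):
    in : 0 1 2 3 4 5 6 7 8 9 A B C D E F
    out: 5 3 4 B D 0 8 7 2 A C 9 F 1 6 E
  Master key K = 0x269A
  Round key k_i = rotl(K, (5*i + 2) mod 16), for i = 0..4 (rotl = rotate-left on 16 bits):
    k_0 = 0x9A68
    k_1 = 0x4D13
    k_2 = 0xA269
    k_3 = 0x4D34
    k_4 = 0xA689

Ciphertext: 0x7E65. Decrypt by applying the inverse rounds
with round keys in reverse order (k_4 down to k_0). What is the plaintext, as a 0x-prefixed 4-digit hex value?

0x9978

s_0 = ciphertext = 0x7E65
s_1 = InvRound(s_0, k_4) = 0x827E
s_2 = InvRound(s_1, k_3) = 0xE682
s_3 = InvRound(s_2, k_2) = 0xACE6
s_4 = InvRound(s_3, k_1) = 0x78AC
s_5 = InvRound(s_4, k_0) = 0x9978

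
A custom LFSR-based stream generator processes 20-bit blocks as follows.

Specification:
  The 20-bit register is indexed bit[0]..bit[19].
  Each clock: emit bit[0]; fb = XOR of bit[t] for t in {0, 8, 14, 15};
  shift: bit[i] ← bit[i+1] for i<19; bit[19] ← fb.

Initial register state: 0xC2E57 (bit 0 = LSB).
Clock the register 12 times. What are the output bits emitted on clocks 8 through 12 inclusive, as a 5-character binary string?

reg_0 = 0xC2E57
clock 1: out=1, reg = 0xE172B
clock 2: out=1, reg = 0x70B95
clock 3: out=1, reg = 0x385CA
clock 4: out=0, reg = 0x1C2E5
clock 5: out=1, reg = 0x8E172
clock 6: out=0, reg = 0xC70B9
clock 7: out=1, reg = 0x6385C
clock 8: out=0, reg = 0x31C2E
clock 9: out=0, reg = 0x18E17
clock 10: out=1, reg = 0x0C70B
clock 11: out=1, reg = 0x06385
clock 12: out=1, reg = 0x831C2

00111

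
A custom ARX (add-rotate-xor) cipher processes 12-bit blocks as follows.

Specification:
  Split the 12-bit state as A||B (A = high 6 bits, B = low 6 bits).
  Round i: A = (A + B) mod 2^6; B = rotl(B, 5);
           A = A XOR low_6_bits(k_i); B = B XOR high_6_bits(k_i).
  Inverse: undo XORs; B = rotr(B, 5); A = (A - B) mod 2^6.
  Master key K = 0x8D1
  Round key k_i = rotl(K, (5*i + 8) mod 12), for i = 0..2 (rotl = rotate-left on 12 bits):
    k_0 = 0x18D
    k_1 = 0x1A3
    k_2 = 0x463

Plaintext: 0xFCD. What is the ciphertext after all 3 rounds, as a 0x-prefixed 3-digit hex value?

s_0 = plaintext = 0xFCD
s_1 = Round(s_0, k_0) = 0x060
s_2 = Round(s_1, k_1) = 0x096
s_3 = Round(s_2, k_2) = 0xEDA

0xEDA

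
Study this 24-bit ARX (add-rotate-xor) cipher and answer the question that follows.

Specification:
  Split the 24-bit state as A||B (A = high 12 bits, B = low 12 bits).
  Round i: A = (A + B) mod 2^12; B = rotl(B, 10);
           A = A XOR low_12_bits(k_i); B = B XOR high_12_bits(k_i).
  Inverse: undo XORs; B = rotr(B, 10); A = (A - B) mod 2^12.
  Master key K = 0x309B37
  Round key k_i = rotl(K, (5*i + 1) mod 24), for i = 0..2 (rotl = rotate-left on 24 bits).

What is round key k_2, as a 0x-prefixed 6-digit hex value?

0xD9B984

K = 0x309B37
k_0 = rotl(K, (5*0+1) mod 24) = rotl(K, 1) = 0x61366E
k_1 = rotl(K, (5*1+1) mod 24) = rotl(K, 6) = 0x26CDCC
k_2 = rotl(K, (5*2+1) mod 24) = rotl(K, 11) = 0xD9B984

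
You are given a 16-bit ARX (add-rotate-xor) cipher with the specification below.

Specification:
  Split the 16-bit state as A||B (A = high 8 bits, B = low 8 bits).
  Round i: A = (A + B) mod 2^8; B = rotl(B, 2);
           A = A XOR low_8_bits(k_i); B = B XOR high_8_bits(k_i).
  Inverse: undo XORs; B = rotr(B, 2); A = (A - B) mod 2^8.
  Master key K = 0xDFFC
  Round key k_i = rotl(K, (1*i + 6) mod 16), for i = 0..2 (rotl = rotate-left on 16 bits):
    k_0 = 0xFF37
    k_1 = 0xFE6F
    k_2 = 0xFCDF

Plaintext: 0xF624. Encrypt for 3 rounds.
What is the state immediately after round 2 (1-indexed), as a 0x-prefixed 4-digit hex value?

s_0 = plaintext = 0xF624
s_1 = Round(s_0, k_0) = 0x2D6F
s_2 = Round(s_1, k_1) = 0xF343
s_3 = Round(s_2, k_2) = 0xE9F1

0xF343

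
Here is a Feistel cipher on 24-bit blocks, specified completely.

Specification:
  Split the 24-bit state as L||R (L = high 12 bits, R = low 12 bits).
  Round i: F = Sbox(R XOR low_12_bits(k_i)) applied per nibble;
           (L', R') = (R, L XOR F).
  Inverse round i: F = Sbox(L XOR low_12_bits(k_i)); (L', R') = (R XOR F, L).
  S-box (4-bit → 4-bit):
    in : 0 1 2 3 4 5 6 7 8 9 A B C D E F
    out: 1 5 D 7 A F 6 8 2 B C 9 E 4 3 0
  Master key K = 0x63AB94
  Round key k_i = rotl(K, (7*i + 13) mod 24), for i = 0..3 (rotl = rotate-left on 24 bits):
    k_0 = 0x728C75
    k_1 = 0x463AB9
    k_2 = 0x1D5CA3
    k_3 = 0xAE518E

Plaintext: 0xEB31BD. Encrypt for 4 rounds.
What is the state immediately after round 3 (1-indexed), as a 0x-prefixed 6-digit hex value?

0x08F48F

s_0 = plaintext = 0xEB31BD
s_1 = Round(s_0, k_0) = 0x1BDA51
s_2 = Round(s_1, k_1) = 0xA5108F
s_3 = Round(s_2, k_2) = 0x08F48F
s_4 = Round(s_3, k_3) = 0x48FF9A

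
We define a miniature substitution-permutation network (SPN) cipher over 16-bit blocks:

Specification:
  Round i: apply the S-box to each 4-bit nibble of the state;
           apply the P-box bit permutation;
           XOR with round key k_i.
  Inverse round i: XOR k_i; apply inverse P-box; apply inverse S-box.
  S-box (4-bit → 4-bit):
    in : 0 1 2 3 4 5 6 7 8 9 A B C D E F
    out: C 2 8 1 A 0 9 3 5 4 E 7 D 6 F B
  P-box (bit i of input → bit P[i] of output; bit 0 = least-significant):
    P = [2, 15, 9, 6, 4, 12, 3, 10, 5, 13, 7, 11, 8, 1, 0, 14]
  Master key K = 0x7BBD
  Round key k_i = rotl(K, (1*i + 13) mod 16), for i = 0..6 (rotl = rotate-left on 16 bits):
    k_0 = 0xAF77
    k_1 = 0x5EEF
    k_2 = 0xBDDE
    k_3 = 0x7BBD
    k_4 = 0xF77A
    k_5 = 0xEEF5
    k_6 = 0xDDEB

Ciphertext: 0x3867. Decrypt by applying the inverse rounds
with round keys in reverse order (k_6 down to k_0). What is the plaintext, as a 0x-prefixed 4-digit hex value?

s_0 = ciphertext = 0x3867
s_1 = InvRound(s_0, k_6) = 0x6D07
s_2 = InvRound(s_1, k_5) = 0x783A
s_3 = InvRound(s_2, k_4) = 0x322A
s_4 = InvRound(s_3, k_3) = 0xE033
s_5 = InvRound(s_4, k_2) = 0xCCA6
s_6 = InvRound(s_5, k_1) = 0x95DA
s_7 = InvRound(s_6, k_0) = 0x9ED8

0x9ED8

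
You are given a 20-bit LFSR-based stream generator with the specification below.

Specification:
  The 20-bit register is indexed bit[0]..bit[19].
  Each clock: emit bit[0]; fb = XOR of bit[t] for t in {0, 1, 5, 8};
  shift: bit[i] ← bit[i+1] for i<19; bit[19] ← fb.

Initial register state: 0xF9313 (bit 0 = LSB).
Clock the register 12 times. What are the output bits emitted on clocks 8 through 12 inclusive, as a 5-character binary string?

01100

reg_0 = 0xF9313
clock 1: out=1, reg = 0xFC989
clock 2: out=1, reg = 0x7E4C4
clock 3: out=0, reg = 0x3F262
clock 4: out=0, reg = 0x1F931
clock 5: out=1, reg = 0x8FC98
clock 6: out=0, reg = 0x47E4C
clock 7: out=0, reg = 0x23F26
clock 8: out=0, reg = 0x91F93
clock 9: out=1, reg = 0xC8FC9
clock 10: out=1, reg = 0x647E4
clock 11: out=0, reg = 0x323F2
clock 12: out=0, reg = 0x991F9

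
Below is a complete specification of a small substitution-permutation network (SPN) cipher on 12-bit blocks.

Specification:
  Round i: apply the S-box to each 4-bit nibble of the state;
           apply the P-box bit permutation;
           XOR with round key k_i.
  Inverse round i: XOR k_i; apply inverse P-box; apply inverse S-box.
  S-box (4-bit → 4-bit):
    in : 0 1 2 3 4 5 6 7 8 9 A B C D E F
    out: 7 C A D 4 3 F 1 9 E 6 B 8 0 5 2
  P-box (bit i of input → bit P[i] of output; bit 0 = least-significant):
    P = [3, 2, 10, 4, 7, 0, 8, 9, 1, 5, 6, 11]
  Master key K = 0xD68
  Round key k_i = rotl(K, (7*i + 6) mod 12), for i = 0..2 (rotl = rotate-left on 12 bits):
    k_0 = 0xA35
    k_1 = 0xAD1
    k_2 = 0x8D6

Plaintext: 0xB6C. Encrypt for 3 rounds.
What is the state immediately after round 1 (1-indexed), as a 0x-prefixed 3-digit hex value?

0x186

s_0 = plaintext = 0xB6C
s_1 = Round(s_0, k_0) = 0x186
s_2 = Round(s_1, k_1) = 0x40D
s_3 = Round(s_2, k_2) = 0x917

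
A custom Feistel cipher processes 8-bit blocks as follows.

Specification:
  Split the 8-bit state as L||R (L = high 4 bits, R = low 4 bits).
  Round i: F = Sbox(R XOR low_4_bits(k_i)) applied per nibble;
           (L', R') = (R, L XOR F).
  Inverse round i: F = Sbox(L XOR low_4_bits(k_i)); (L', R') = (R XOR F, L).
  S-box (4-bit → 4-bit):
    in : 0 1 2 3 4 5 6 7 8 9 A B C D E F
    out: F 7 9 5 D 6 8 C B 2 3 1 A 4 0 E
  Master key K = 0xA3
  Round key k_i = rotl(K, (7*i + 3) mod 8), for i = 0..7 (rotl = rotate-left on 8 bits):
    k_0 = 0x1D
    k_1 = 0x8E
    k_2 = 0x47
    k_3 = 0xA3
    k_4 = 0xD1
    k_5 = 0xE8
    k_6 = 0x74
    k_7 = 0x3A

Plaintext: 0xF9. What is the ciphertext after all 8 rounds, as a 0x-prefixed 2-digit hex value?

s_0 = plaintext = 0xF9
s_1 = Round(s_0, k_0) = 0x92
s_2 = Round(s_1, k_1) = 0x23
s_3 = Round(s_2, k_2) = 0x3F
s_4 = Round(s_3, k_3) = 0xF9
s_5 = Round(s_4, k_4) = 0x94
s_6 = Round(s_5, k_5) = 0x43
s_7 = Round(s_6, k_6) = 0x38
s_8 = Round(s_7, k_7) = 0x8A

0x8A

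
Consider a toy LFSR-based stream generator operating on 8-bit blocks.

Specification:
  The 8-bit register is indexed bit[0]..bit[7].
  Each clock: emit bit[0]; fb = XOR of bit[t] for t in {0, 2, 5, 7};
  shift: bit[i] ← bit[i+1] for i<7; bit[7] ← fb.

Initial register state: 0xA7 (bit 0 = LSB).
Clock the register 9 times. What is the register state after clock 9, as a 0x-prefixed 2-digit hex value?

0x4B

reg_0 = 0xA7
clock 1: out=1, reg = 0x53
clock 2: out=1, reg = 0xA9
clock 3: out=1, reg = 0xD4
clock 4: out=0, reg = 0x6A
clock 5: out=0, reg = 0xB5
clock 6: out=1, reg = 0x5A
clock 7: out=0, reg = 0x2D
clock 8: out=1, reg = 0x96
clock 9: out=0, reg = 0x4B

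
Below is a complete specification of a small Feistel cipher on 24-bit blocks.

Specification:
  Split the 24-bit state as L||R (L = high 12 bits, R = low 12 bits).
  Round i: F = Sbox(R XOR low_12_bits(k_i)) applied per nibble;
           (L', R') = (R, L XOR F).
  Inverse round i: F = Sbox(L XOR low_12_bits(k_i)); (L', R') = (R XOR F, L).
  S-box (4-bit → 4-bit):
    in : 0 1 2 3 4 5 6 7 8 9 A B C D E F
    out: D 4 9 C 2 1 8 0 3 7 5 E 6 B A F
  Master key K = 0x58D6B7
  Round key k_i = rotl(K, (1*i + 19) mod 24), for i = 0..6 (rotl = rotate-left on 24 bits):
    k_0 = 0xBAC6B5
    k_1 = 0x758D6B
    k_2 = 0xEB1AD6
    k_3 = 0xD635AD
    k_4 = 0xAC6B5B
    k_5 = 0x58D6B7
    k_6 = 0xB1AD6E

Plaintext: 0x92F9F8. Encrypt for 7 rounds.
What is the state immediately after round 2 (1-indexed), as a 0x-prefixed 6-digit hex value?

s_0 = plaintext = 0x92F9F8
s_1 = Round(s_0, k_0) = 0x9F8604
s_2 = Round(s_1, k_1) = 0x604777
s_3 = Round(s_2, k_2) = 0x777D50
s_4 = Round(s_3, k_3) = 0xD5048C
s_5 = Round(s_4, k_4) = 0x48C2E0
s_6 = Round(s_5, k_5) = 0x2E069C
s_7 = Round(s_6, k_6) = 0x69CC19

0x604777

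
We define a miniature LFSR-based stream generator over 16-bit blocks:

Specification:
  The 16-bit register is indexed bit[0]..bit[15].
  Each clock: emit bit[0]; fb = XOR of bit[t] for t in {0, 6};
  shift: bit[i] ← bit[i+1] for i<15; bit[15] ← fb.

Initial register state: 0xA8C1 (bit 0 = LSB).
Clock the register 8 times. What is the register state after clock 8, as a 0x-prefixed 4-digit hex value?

reg_0 = 0xA8C1
clock 1: out=1, reg = 0x5460
clock 2: out=0, reg = 0xAA30
clock 3: out=0, reg = 0x5518
clock 4: out=0, reg = 0x2A8C
clock 5: out=0, reg = 0x1546
clock 6: out=0, reg = 0x8AA3
clock 7: out=1, reg = 0xC551
clock 8: out=1, reg = 0x62A8

0x62A8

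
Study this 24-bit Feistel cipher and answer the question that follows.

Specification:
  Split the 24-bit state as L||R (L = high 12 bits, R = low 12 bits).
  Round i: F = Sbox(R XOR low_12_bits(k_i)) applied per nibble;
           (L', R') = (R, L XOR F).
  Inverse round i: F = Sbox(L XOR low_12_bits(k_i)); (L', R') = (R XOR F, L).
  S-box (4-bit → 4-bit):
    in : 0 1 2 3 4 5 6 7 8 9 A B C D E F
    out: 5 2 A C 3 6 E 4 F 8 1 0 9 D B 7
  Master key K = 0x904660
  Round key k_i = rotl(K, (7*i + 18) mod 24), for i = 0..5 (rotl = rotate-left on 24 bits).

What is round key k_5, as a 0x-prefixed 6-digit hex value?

0x08CC12

K = 0x904660
k_0 = rotl(K, (7*0+18) mod 24) = rotl(K, 18) = 0x824119
k_1 = rotl(K, (7*1+18) mod 24) = rotl(K, 1) = 0x208CC1
k_2 = rotl(K, (7*2+18) mod 24) = rotl(K, 8) = 0x466090
k_3 = rotl(K, (7*3+18) mod 24) = rotl(K, 15) = 0x304823
k_4 = rotl(K, (7*4+18) mod 24) = rotl(K, 22) = 0x241198
k_5 = rotl(K, (7*5+18) mod 24) = rotl(K, 5) = 0x08CC12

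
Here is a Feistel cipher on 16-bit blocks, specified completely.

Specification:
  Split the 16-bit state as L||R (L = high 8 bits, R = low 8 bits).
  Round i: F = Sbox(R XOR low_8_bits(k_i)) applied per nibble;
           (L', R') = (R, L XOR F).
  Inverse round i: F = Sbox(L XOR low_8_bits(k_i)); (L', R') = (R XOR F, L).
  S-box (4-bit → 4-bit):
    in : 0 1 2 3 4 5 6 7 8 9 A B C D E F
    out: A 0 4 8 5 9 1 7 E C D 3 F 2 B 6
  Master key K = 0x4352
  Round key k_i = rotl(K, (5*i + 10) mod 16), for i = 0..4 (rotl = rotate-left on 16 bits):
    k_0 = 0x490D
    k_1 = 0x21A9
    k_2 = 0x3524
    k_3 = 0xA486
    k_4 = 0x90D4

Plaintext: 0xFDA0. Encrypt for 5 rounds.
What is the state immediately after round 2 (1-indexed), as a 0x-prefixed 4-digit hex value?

0x2F41

s_0 = plaintext = 0xFDA0
s_1 = Round(s_0, k_0) = 0xA02F
s_2 = Round(s_1, k_1) = 0x2F41
s_3 = Round(s_2, k_2) = 0x4136
s_4 = Round(s_3, k_3) = 0x367B
s_5 = Round(s_4, k_4) = 0x7BE0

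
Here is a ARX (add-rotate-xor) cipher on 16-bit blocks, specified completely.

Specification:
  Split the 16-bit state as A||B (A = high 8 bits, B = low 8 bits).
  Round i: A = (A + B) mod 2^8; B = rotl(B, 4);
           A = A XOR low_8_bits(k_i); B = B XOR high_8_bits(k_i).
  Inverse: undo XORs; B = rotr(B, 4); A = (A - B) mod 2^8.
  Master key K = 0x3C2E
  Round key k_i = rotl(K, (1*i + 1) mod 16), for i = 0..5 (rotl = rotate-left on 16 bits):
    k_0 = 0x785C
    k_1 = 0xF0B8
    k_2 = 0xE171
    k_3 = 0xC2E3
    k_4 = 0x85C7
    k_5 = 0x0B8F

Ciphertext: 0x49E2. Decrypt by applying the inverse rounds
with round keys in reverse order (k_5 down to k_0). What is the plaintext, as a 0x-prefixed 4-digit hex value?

0x8B1A

s_0 = ciphertext = 0x49E2
s_1 = InvRound(s_0, k_5) = 0x289E
s_2 = InvRound(s_1, k_4) = 0x3EB1
s_3 = InvRound(s_2, k_3) = 0xA637
s_4 = InvRound(s_3, k_2) = 0x6A6D
s_5 = InvRound(s_4, k_1) = 0xF9D9
s_6 = InvRound(s_5, k_0) = 0x8B1A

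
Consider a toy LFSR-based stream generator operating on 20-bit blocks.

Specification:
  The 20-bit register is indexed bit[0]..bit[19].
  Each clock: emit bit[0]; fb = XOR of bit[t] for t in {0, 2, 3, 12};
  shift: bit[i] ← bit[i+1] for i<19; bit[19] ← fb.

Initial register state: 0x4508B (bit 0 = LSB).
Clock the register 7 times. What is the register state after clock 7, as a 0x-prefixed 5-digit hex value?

reg_0 = 0x4508B
clock 1: out=1, reg = 0xA2845
clock 2: out=1, reg = 0x51422
clock 3: out=0, reg = 0xA8A11
clock 4: out=1, reg = 0xD4508
clock 5: out=0, reg = 0xEA284
clock 6: out=0, reg = 0xF5142
clock 7: out=0, reg = 0xFA8A1

0xFA8A1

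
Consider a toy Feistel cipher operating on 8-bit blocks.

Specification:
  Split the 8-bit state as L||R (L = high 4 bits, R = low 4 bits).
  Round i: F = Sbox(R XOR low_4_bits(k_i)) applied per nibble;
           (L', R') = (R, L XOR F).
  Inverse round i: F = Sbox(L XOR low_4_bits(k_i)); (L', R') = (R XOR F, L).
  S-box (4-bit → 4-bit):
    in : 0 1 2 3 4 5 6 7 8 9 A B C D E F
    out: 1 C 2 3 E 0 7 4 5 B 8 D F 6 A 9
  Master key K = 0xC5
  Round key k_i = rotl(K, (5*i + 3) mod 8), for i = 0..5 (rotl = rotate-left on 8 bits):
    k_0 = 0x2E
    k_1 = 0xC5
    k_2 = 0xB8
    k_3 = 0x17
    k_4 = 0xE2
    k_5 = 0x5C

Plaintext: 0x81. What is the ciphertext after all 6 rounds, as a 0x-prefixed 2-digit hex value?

0xCC

s_0 = plaintext = 0x81
s_1 = Round(s_0, k_0) = 0x11
s_2 = Round(s_1, k_1) = 0x1F
s_3 = Round(s_2, k_2) = 0xF5
s_4 = Round(s_3, k_3) = 0x5D
s_5 = Round(s_4, k_4) = 0xDC
s_6 = Round(s_5, k_5) = 0xCC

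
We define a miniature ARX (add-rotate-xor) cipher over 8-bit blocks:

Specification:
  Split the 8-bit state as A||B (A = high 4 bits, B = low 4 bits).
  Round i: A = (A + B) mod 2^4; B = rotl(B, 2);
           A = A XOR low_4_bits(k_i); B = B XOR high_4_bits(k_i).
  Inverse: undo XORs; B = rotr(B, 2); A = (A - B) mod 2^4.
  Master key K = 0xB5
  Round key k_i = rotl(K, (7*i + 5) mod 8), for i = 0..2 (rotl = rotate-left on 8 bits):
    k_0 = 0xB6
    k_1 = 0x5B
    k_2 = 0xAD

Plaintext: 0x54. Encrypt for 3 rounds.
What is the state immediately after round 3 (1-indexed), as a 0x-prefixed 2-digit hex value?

s_0 = plaintext = 0x54
s_1 = Round(s_0, k_0) = 0xFA
s_2 = Round(s_1, k_1) = 0x2F
s_3 = Round(s_2, k_2) = 0xC5

0xC5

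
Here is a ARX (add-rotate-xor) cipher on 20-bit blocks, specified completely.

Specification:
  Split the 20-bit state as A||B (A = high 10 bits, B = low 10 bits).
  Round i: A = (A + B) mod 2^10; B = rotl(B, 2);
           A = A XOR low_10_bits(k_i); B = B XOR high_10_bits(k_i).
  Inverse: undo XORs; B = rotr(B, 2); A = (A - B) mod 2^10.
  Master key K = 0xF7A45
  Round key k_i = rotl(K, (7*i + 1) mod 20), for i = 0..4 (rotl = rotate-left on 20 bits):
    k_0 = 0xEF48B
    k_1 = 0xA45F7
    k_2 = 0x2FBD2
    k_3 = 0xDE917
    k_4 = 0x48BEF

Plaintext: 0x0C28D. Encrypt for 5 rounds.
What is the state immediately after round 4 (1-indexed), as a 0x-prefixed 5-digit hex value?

0x9E640

s_0 = plaintext = 0x0C28D
s_1 = Round(s_0, k_0) = 0x8D98B
s_2 = Round(s_1, k_1) = 0x8D8BC
s_3 = Round(s_2, k_2) = 0x4824E
s_4 = Round(s_3, k_3) = 0x9E640
s_5 = Round(s_4, k_4) = 0xD5820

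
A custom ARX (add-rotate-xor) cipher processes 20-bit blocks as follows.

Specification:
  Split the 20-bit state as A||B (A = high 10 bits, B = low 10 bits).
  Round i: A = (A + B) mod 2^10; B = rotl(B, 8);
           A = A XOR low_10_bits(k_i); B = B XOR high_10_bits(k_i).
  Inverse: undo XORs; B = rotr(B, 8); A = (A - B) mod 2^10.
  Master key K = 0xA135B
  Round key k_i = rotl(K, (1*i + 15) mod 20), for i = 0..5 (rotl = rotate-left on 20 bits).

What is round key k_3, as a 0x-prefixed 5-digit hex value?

K = 0xA135B
k_0 = rotl(K, (1*0+15) mod 20) = rotl(K, 15) = 0xDD09A
k_1 = rotl(K, (1*1+15) mod 20) = rotl(K, 16) = 0xBA135
k_2 = rotl(K, (1*2+15) mod 20) = rotl(K, 17) = 0x7426B
k_3 = rotl(K, (1*3+15) mod 20) = rotl(K, 18) = 0xE84D6

0xE84D6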